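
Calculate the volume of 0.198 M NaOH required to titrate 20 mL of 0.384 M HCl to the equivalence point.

At equivalence: moles acid = moles base. moles HCl = 0.384 × 20/1000 = 0.00768 mol. V_base = moles / 0.198 × 1000 = 38.8 mL.

V_{base} = 38.8 mL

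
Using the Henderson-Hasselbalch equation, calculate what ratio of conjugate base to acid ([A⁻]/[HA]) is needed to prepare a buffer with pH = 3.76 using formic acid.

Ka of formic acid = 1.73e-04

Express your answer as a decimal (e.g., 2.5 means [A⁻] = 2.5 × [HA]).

pKa = -log(1.73e-04) = 3.7620. pH = pKa + log([A⁻]/[HA]), so log([A⁻]/[HA]) = pH − pKa = 3.76 − 3.7620 = -0.0020. [A⁻]/[HA] = 10^(-0.0020) = 0.996

[A⁻]/[HA] = 0.996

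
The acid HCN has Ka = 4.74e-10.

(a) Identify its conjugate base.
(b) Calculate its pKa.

(a) The conjugate base is formed by removing one H⁺ from HCN, giving CN⁻. (b) pKa = -log(Ka) = -log(4.74e-10) = 9.32.

Conjugate base: CN⁻; pK_a = 9.32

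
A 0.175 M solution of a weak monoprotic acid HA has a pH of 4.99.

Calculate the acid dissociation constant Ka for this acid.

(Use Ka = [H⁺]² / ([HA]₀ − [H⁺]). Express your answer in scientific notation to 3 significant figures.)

[H⁺] = 10^(−pH) = 10^(−4.99) = 1.023e-05 M. For HA ⇌ H⁺ + A⁻, Ka = [H⁺][A⁻]/[HA] = [H⁺]² / ([HA]₀ − [H⁺]) = (1.023e-05)² / (0.175 − 1.023e-05) = 5.98e-10.

K_a = 5.98e-10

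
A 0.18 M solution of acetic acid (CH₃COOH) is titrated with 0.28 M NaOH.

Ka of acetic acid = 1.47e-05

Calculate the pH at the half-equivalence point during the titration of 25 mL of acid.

At half-equivalence [HA] = [A⁻], so Henderson-Hasselbalch gives pH = pKa = -log(1.47e-05) = 4.83.

pH = pKa = 4.83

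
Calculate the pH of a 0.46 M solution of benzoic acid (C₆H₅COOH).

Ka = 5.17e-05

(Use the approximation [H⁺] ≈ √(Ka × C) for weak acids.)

[H⁺] = √(Ka × C) = √(5.17e-05 × 0.46) = 4.8767e-03. pH = -log(4.8767e-03)

pH = 2.31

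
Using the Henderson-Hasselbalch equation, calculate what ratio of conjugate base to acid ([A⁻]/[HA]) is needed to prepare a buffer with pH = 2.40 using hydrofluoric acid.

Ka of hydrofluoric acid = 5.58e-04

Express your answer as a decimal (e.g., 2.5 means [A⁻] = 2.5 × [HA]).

pKa = -log(5.58e-04) = 3.2534. pH = pKa + log([A⁻]/[HA]), so log([A⁻]/[HA]) = pH − pKa = 2.40 − 3.2534 = -0.8534. [A⁻]/[HA] = 10^(-0.8534) = 0.140

[A⁻]/[HA] = 0.140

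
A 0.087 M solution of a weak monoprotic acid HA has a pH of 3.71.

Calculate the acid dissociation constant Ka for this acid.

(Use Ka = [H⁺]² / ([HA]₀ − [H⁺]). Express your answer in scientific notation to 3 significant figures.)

[H⁺] = 10^(−pH) = 10^(−3.71) = 1.950e-04 M. For HA ⇌ H⁺ + A⁻, Ka = [H⁺][A⁻]/[HA] = [H⁺]² / ([HA]₀ − [H⁺]) = (1.950e-04)² / (0.087 − 1.950e-04) = 4.38e-07.

K_a = 4.38e-07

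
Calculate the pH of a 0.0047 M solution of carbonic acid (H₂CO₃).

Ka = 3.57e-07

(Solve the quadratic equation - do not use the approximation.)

x² + Ka×x - Ka×C = 0. Using quadratic formula: [H⁺] = 4.0784e-05

pH = 4.39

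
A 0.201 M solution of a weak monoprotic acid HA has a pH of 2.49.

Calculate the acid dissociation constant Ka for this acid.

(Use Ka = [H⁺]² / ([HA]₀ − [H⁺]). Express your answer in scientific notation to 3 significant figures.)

[H⁺] = 10^(−pH) = 10^(−2.49) = 3.236e-03 M. For HA ⇌ H⁺ + A⁻, Ka = [H⁺][A⁻]/[HA] = [H⁺]² / ([HA]₀ − [H⁺]) = (3.236e-03)² / (0.201 − 3.236e-03) = 5.29e-05.

K_a = 5.29e-05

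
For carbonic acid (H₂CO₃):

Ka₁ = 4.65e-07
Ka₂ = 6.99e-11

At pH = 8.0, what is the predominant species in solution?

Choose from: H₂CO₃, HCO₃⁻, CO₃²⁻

pKa₁ = 6.33, pKa₂ = 10.16. For a polyprotic acid the predominant species crosses at each pKa: below pKa_n the protonated form dominates, above it the deprotonated form does. At pH = 8.0, the predominant species is HCO₃⁻.

HCO₃⁻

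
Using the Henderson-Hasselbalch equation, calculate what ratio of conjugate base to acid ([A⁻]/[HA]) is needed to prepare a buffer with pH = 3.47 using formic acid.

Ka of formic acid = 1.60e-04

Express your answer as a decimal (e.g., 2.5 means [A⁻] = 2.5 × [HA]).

pKa = -log(1.60e-04) = 3.7959. pH = pKa + log([A⁻]/[HA]), so log([A⁻]/[HA]) = pH − pKa = 3.47 − 3.7959 = -0.3259. [A⁻]/[HA] = 10^(-0.3259) = 0.472

[A⁻]/[HA] = 0.472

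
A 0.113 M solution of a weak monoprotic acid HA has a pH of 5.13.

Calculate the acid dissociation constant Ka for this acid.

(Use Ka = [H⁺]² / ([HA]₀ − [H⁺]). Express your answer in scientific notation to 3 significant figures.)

[H⁺] = 10^(−pH) = 10^(−5.13) = 7.413e-06 M. For HA ⇌ H⁺ + A⁻, Ka = [H⁺][A⁻]/[HA] = [H⁺]² / ([HA]₀ − [H⁺]) = (7.413e-06)² / (0.113 − 7.413e-06) = 4.86e-10.

K_a = 4.86e-10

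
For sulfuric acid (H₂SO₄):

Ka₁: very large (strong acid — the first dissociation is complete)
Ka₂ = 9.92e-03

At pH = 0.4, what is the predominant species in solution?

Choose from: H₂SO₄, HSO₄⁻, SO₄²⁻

The first dissociation is complete, so H₂SO₄ itself is never the predominant species in water; pKa₂ = -log(9.92e-03) = 2.00. For a polyprotic acid the predominant species crosses at each pKa: below pKa_n the protonated form dominates, above it the deprotonated form does. At pH = 0.4, the predominant species is HSO₄⁻.

HSO₄⁻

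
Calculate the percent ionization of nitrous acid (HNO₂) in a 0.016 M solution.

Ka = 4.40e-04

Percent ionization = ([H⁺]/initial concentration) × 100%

Using Ka equilibrium: x² + Ka×x - Ka×C = 0. Solving: [H⁺] = 2.4424e-03. Percent = (2.4424e-03/0.016) × 100

Percent ionization = 15.3%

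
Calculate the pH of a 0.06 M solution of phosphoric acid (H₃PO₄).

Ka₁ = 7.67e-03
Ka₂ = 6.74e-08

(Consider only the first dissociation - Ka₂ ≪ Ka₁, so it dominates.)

First dissociation dominates. From Ka₁ = [H⁺][HA⁻]/[H₂A], x² + Ka₁·x − Ka₁·C = 0 with C = 0.06 M and Ka₁ = 7.67e-03. Solving: [H⁺] = (−Ka₁ + √(Ka₁² + 4·Ka₁·C)) / 2 = 1.7957e-02 M. pH = -log(1.7957e-02) = 1.75.

pH = 1.75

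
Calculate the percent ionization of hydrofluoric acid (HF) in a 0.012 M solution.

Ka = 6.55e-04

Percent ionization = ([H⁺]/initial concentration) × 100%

Using Ka equilibrium: x² + Ka×x - Ka×C = 0. Solving: [H⁺] = 2.4951e-03. Percent = (2.4951e-03/0.012) × 100

Percent ionization = 20.8%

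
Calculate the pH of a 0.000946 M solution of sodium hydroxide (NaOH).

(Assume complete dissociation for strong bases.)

[OH⁻] = 0.000946 M for strong base. pOH = -log[OH⁻] = 3.02, pH = 14 - pOH

pH = 10.98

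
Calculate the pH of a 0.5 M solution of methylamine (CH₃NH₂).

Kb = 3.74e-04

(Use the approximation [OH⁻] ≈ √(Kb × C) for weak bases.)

[OH⁻] = √(Kb × C) = √(3.74e-04 × 0.5) = 1.3675e-02. pOH = 1.86, pH = 14 - pOH

pH = 12.14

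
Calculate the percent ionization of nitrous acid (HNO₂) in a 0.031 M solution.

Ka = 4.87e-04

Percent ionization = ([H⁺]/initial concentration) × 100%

Using Ka equilibrium: x² + Ka×x - Ka×C = 0. Solving: [H⁺] = 3.6496e-03. Percent = (3.6496e-03/0.031) × 100

Percent ionization = 11.8%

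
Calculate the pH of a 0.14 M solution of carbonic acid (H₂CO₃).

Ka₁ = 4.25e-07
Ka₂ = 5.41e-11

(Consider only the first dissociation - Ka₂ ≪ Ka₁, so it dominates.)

First dissociation dominates. From Ka₁ = [H⁺][HA⁻]/[H₂A], x² + Ka₁·x − Ka₁·C = 0 with C = 0.14 M and Ka₁ = 4.25e-07. Solving: [H⁺] = (−Ka₁ + √(Ka₁² + 4·Ka₁·C)) / 2 = 2.4371e-04 M. pH = -log(2.4371e-04) = 3.61.

pH = 3.61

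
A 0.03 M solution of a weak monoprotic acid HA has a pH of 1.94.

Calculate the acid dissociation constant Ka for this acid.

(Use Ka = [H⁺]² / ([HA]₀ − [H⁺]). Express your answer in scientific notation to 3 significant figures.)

[H⁺] = 10^(−pH) = 10^(−1.94) = 1.148e-02 M. For HA ⇌ H⁺ + A⁻, Ka = [H⁺][A⁻]/[HA] = [H⁺]² / ([HA]₀ − [H⁺]) = (1.148e-02)² / (0.03 − 1.148e-02) = 7.12e-03.

K_a = 7.12e-03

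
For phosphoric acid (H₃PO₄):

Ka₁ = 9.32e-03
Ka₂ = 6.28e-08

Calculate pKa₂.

pKa₂ = -log(Ka₂) = -log(6.28e-08) = 7.20.

pK_{a2} = 7.20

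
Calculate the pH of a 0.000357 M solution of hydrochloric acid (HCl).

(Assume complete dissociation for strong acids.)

[H⁺] = 0.000357 M for strong acid. pH = -log[H⁺] = -log(0.000357)

pH = 3.45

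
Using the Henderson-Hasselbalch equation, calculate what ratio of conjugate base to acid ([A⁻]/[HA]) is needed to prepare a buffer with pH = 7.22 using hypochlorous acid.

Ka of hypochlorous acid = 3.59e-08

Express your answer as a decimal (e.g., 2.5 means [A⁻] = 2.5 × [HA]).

pKa = -log(3.59e-08) = 7.4449. pH = pKa + log([A⁻]/[HA]), so log([A⁻]/[HA]) = pH − pKa = 7.22 − 7.4449 = -0.2249. [A⁻]/[HA] = 10^(-0.2249) = 0.596

[A⁻]/[HA] = 0.596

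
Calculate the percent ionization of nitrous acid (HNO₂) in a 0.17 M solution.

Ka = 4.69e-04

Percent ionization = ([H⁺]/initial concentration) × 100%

Using Ka equilibrium: x² + Ka×x - Ka×C = 0. Solving: [H⁺] = 8.6977e-03. Percent = (8.6977e-03/0.17) × 100

Percent ionization = 5.12%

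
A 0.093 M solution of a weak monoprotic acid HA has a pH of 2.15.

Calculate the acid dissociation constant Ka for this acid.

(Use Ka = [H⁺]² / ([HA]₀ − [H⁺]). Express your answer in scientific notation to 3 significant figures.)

[H⁺] = 10^(−pH) = 10^(−2.15) = 7.079e-03 M. For HA ⇌ H⁺ + A⁻, Ka = [H⁺][A⁻]/[HA] = [H⁺]² / ([HA]₀ − [H⁺]) = (7.079e-03)² / (0.093 − 7.079e-03) = 5.83e-04.

K_a = 5.83e-04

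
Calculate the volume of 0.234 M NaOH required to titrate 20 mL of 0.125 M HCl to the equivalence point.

At equivalence: moles acid = moles base. moles HCl = 0.125 × 20/1000 = 0.0025 mol. V_base = moles / 0.234 × 1000 = 10.7 mL.

V_{base} = 10.7 mL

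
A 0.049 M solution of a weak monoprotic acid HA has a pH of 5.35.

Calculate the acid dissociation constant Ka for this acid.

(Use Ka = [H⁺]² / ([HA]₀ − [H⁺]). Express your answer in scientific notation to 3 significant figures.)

[H⁺] = 10^(−pH) = 10^(−5.35) = 4.467e-06 M. For HA ⇌ H⁺ + A⁻, Ka = [H⁺][A⁻]/[HA] = [H⁺]² / ([HA]₀ − [H⁺]) = (4.467e-06)² / (0.049 − 4.467e-06) = 4.07e-10.

K_a = 4.07e-10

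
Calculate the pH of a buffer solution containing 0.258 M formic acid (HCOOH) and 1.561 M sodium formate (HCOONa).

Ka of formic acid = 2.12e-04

pKa = -log(2.12e-04) = 3.67. pH = pKa + log([A⁻]/[HA]) = 3.67 + log(1.561/0.258)

pH = 4.46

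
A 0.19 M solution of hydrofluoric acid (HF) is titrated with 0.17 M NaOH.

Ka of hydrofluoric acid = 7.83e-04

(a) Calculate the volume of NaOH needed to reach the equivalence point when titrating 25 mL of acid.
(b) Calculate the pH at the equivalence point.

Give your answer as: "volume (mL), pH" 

moles acid = 0.19 × 25/1000 = 0.00475 mol; V_base = moles/0.17 × 1000 = 27.9 mL. At equivalence only the conjugate base is present: [A⁻] = 0.00475/0.053 = 8.9722e-02 M. Kb = Kw/Ka = 1.28e-11; [OH⁻] = √(Kb × [A⁻]) = 1.0705e-06; pOH = 5.97; pH = 14 - pOH = 8.03.

V = 27.9 mL, pH = 8.03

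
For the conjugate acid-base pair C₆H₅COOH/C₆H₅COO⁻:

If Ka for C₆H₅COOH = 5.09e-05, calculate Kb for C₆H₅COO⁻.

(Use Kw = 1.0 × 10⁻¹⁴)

For a conjugate pair Ka × Kb = Kw, so Kb = Kw/Ka = 1.0 × 10⁻¹⁴ / 5.09e-05 = 1.96e-10.

K_b = 1.96e-10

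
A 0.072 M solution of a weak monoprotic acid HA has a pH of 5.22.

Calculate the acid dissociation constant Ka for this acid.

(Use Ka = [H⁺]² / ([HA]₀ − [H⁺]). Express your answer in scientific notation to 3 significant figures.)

[H⁺] = 10^(−pH) = 10^(−5.22) = 6.026e-06 M. For HA ⇌ H⁺ + A⁻, Ka = [H⁺][A⁻]/[HA] = [H⁺]² / ([HA]₀ − [H⁺]) = (6.026e-06)² / (0.072 − 6.026e-06) = 5.04e-10.

K_a = 5.04e-10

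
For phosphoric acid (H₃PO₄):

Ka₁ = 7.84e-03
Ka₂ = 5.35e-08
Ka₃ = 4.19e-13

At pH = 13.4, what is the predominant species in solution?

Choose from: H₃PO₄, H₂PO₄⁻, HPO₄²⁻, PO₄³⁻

pKa₁ = 2.11, pKa₂ = 7.27, pKa₃ = 12.38. For a polyprotic acid the predominant species crosses at each pKa: below pKa_n the protonated form dominates, above it the deprotonated form does. At pH = 13.4, the predominant species is PO₄³⁻.

PO₄³⁻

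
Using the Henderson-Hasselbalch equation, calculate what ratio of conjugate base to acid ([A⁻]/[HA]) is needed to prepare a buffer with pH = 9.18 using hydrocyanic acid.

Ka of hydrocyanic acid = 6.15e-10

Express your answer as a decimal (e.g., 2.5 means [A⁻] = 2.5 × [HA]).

pKa = -log(6.15e-10) = 9.2111. pH = pKa + log([A⁻]/[HA]), so log([A⁻]/[HA]) = pH − pKa = 9.18 − 9.2111 = -0.0311. [A⁻]/[HA] = 10^(-0.0311) = 0.931

[A⁻]/[HA] = 0.931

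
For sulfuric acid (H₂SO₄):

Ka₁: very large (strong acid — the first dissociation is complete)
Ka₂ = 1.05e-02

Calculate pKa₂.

pKa₂ = -log(Ka₂) = -log(1.05e-02) = 1.98.

pK_{a2} = 1.98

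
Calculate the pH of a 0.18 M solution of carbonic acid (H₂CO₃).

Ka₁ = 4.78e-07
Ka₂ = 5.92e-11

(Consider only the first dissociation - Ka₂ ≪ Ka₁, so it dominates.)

First dissociation dominates. From Ka₁ = [H⁺][HA⁻]/[H₂A], x² + Ka₁·x − Ka₁·C = 0 with C = 0.18 M and Ka₁ = 4.78e-07. Solving: [H⁺] = (−Ka₁ + √(Ka₁² + 4·Ka₁·C)) / 2 = 2.9309e-04 M. pH = -log(2.9309e-04) = 3.53.

pH = 3.53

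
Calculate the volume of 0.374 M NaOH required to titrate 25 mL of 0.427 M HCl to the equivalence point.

At equivalence: moles acid = moles base. moles HCl = 0.427 × 25/1000 = 0.01067 mol. V_base = moles / 0.374 × 1000 = 28.5 mL.

V_{base} = 28.5 mL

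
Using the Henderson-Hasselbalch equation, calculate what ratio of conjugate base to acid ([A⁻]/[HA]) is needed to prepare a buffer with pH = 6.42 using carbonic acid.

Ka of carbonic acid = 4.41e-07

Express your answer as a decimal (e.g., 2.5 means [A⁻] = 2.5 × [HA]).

pKa = -log(4.41e-07) = 6.3556. pH = pKa + log([A⁻]/[HA]), so log([A⁻]/[HA]) = pH − pKa = 6.42 − 6.3556 = 0.0644. [A⁻]/[HA] = 10^(0.0644) = 1.16

[A⁻]/[HA] = 1.16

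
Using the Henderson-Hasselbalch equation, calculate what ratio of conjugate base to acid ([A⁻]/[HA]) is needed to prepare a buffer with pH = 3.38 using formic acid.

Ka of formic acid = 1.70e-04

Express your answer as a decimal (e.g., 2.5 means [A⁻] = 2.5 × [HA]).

pKa = -log(1.70e-04) = 3.7696. pH = pKa + log([A⁻]/[HA]), so log([A⁻]/[HA]) = pH − pKa = 3.38 − 3.7696 = -0.3896. [A⁻]/[HA] = 10^(-0.3896) = 0.408

[A⁻]/[HA] = 0.408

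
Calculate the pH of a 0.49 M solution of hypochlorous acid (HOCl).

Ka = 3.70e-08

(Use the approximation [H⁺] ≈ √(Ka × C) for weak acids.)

[H⁺] = √(Ka × C) = √(3.70e-08 × 0.49) = 1.3465e-04. pH = -log(1.3465e-04)

pH = 3.87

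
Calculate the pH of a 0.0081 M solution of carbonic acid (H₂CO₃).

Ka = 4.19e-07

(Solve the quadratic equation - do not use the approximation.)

x² + Ka×x - Ka×C = 0. Using quadratic formula: [H⁺] = 5.8048e-05

pH = 4.24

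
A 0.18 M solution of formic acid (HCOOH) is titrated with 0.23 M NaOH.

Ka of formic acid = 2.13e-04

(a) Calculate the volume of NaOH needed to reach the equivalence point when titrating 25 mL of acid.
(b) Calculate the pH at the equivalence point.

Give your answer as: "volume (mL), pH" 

moles acid = 0.18 × 25/1000 = 0.0045 mol; V_base = moles/0.23 × 1000 = 19.6 mL. At equivalence only the conjugate base is present: [A⁻] = 0.0045/0.045 = 1.0098e-01 M. Kb = Kw/Ka = 4.69e-11; [OH⁻] = √(Kb × [A⁻]) = 2.1773e-06; pOH = 5.66; pH = 14 - pOH = 8.34.

V = 19.6 mL, pH = 8.34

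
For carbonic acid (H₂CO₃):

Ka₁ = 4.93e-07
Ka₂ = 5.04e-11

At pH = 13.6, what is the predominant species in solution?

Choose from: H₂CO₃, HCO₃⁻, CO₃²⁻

pKa₁ = 6.31, pKa₂ = 10.30. For a polyprotic acid the predominant species crosses at each pKa: below pKa_n the protonated form dominates, above it the deprotonated form does. At pH = 13.6, the predominant species is CO₃²⁻.

CO₃²⁻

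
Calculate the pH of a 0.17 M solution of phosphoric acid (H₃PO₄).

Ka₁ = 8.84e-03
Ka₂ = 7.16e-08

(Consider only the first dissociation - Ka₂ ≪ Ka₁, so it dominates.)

First dissociation dominates. From Ka₁ = [H⁺][HA⁻]/[H₂A], x² + Ka₁·x − Ka₁·C = 0 with C = 0.17 M and Ka₁ = 8.84e-03. Solving: [H⁺] = (−Ka₁ + √(Ka₁² + 4·Ka₁·C)) / 2 = 3.4597e-02 M. pH = -log(3.4597e-02) = 1.46.

pH = 1.46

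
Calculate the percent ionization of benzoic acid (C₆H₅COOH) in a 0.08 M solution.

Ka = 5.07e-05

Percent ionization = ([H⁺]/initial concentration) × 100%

Using Ka equilibrium: x² + Ka×x - Ka×C = 0. Solving: [H⁺] = 1.9888e-03. Percent = (1.9888e-03/0.08) × 100

Percent ionization = 2.49%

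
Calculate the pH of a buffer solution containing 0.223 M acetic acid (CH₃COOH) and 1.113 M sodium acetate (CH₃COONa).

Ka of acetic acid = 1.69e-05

pKa = -log(1.69e-05) = 4.77. pH = pKa + log([A⁻]/[HA]) = 4.77 + log(1.113/0.223)

pH = 5.47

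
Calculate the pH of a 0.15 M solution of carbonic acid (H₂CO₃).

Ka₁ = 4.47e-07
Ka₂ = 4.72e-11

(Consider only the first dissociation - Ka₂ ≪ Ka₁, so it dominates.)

First dissociation dominates. From Ka₁ = [H⁺][HA⁻]/[H₂A], x² + Ka₁·x − Ka₁·C = 0 with C = 0.15 M and Ka₁ = 4.47e-07. Solving: [H⁺] = (−Ka₁ + √(Ka₁² + 4·Ka₁·C)) / 2 = 2.5872e-04 M. pH = -log(2.5872e-04) = 3.59.

pH = 3.59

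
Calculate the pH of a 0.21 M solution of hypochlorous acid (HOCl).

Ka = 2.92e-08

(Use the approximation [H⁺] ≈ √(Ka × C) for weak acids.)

[H⁺] = √(Ka × C) = √(2.92e-08 × 0.21) = 7.8307e-05. pH = -log(7.8307e-05)

pH = 4.11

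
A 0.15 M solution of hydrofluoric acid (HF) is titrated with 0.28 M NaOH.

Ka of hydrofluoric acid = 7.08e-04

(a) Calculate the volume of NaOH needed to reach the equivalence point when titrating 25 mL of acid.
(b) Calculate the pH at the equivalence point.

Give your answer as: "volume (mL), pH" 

moles acid = 0.15 × 25/1000 = 0.00375 mol; V_base = moles/0.28 × 1000 = 13.4 mL. At equivalence only the conjugate base is present: [A⁻] = 0.00375/0.038 = 9.7674e-02 M. Kb = Kw/Ka = 1.41e-11; [OH⁻] = √(Kb × [A⁻]) = 1.1746e-06; pOH = 5.93; pH = 14 - pOH = 8.07.

V = 13.4 mL, pH = 8.07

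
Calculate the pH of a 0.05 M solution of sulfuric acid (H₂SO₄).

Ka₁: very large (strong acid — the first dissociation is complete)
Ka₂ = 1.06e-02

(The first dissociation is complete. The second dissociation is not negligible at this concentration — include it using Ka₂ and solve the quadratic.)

First dissociation is complete: [H⁺]₀ = [HSO₄⁻]₀ = C = 0.05 M. Second dissociation HSO₄⁻ ⇌ H⁺ + SO₄²⁻: let x = [SO₄²⁻]. Ka₂ = (C + x)·x / (C − x) = 1.06e-02 → x² + (C + Ka₂)·x − Ka₂·C = 0 → x² + 0.06060·x − 5.300e-04 = 0. x = (−0.06060 + √(0.06060² + 4 × 5.300e-04)) / 2 = 7.7538e-03 M. [H⁺] = C + x = 0.05 + 7.7538e-03 = 5.7754e-02 M. pH = -log(5.7754e-02) = 1.24.

pH = 1.24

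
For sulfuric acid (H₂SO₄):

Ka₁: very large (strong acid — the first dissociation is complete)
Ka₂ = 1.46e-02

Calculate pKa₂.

pKa₂ = -log(Ka₂) = -log(1.46e-02) = 1.84.

pK_{a2} = 1.84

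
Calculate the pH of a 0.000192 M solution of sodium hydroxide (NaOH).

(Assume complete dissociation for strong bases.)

[OH⁻] = 0.000192 M for strong base. pOH = -log[OH⁻] = 3.72, pH = 14 - pOH

pH = 10.28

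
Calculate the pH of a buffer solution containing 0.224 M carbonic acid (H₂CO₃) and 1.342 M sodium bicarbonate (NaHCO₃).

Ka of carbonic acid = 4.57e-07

pKa = -log(4.57e-07) = 6.34. pH = pKa + log([A⁻]/[HA]) = 6.34 + log(1.342/0.224)

pH = 7.12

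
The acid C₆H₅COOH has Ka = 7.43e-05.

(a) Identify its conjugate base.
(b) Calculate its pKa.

(a) The conjugate base is formed by removing one H⁺ from C₆H₅COOH, giving C₆H₅COO⁻. (b) pKa = -log(Ka) = -log(7.43e-05) = 4.13.

Conjugate base: C₆H₅COO⁻; pK_a = 4.13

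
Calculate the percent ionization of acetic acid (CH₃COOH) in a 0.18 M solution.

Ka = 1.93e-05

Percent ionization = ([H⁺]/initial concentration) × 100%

Using Ka equilibrium: x² + Ka×x - Ka×C = 0. Solving: [H⁺] = 1.8542e-03. Percent = (1.8542e-03/0.18) × 100

Percent ionization = 1.03%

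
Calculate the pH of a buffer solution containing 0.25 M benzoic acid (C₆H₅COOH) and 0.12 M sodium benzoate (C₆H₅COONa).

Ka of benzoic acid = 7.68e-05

pKa = -log(7.68e-05) = 4.11. pH = pKa + log([A⁻]/[HA]) = 4.11 + log(0.12/0.25)

pH = 3.80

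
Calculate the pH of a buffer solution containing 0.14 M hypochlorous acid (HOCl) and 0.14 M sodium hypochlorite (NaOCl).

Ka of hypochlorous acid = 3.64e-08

pKa = -log(3.64e-08) = 7.44. pH = pKa + log([A⁻]/[HA]) = 7.44 + log(0.14/0.14)

pH = 7.44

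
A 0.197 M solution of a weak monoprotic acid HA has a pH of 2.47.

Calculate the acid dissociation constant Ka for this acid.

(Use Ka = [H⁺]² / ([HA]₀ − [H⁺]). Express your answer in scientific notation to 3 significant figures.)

[H⁺] = 10^(−pH) = 10^(−2.47) = 3.388e-03 M. For HA ⇌ H⁺ + A⁻, Ka = [H⁺][A⁻]/[HA] = [H⁺]² / ([HA]₀ − [H⁺]) = (3.388e-03)² / (0.197 − 3.388e-03) = 5.93e-05.

K_a = 5.93e-05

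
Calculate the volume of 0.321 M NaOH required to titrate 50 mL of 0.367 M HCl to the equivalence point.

At equivalence: moles acid = moles base. moles HCl = 0.367 × 50/1000 = 0.01835 mol. V_base = moles / 0.321 × 1000 = 57.2 mL.

V_{base} = 57.2 mL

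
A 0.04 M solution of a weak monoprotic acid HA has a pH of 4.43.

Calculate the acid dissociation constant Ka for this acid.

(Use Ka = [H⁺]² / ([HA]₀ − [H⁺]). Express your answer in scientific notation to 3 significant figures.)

[H⁺] = 10^(−pH) = 10^(−4.43) = 3.715e-05 M. For HA ⇌ H⁺ + A⁻, Ka = [H⁺][A⁻]/[HA] = [H⁺]² / ([HA]₀ − [H⁺]) = (3.715e-05)² / (0.04 − 3.715e-05) = 3.45e-08.

K_a = 3.45e-08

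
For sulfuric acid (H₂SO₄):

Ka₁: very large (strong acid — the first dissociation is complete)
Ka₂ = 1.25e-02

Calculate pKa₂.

pKa₂ = -log(Ka₂) = -log(1.25e-02) = 1.90.

pK_{a2} = 1.90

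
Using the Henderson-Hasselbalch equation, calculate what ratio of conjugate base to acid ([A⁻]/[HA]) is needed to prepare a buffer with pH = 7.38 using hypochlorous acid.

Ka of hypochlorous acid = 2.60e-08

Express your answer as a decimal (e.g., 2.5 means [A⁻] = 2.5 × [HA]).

pKa = -log(2.60e-08) = 7.5850. pH = pKa + log([A⁻]/[HA]), so log([A⁻]/[HA]) = pH − pKa = 7.38 − 7.5850 = -0.2050. [A⁻]/[HA] = 10^(-0.2050) = 0.624

[A⁻]/[HA] = 0.624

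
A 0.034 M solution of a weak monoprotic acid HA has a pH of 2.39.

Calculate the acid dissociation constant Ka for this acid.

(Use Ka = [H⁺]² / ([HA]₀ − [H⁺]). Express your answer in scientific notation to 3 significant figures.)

[H⁺] = 10^(−pH) = 10^(−2.39) = 4.074e-03 M. For HA ⇌ H⁺ + A⁻, Ka = [H⁺][A⁻]/[HA] = [H⁺]² / ([HA]₀ − [H⁺]) = (4.074e-03)² / (0.034 − 4.074e-03) = 5.55e-04.

K_a = 5.55e-04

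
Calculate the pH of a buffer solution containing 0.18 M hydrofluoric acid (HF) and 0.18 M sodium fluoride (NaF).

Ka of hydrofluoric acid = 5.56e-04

pKa = -log(5.56e-04) = 3.25. pH = pKa + log([A⁻]/[HA]) = 3.25 + log(0.18/0.18)

pH = 3.25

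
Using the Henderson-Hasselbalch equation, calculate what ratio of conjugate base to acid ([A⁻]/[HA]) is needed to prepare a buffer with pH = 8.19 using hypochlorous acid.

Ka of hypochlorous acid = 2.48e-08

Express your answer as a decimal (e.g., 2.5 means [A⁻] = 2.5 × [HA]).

pKa = -log(2.48e-08) = 7.6055. pH = pKa + log([A⁻]/[HA]), so log([A⁻]/[HA]) = pH − pKa = 8.19 − 7.6055 = 0.5845. [A⁻]/[HA] = 10^(0.5845) = 3.84

[A⁻]/[HA] = 3.84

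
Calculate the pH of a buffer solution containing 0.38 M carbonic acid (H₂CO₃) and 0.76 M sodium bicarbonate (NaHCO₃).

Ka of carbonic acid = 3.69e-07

pKa = -log(3.69e-07) = 6.43. pH = pKa + log([A⁻]/[HA]) = 6.43 + log(0.76/0.38)

pH = 6.73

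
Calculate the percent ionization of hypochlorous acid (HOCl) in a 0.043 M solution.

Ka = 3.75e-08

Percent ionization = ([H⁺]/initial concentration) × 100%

Using Ka equilibrium: x² + Ka×x - Ka×C = 0. Solving: [H⁺] = 4.0137e-05. Percent = (4.0137e-05/0.043) × 100

Percent ionization = 0.0933%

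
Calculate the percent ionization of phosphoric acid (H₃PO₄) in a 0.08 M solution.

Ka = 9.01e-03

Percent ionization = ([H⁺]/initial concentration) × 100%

Using Ka equilibrium: x² + Ka×x - Ka×C = 0. Solving: [H⁺] = 2.2718e-02. Percent = (2.2718e-02/0.08) × 100

Percent ionization = 28.4%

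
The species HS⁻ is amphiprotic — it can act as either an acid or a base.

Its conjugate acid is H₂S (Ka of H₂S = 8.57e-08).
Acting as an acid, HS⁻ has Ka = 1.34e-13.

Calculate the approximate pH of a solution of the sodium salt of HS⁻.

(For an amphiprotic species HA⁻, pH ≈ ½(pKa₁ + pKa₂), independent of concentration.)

pKa₁ = -log(8.57e-08) = 7.07; pKa₂ = -log(1.34e-13) = 12.87. For an amphiprotic species, pH ≈ ½(pKa₁ + pKa₂) = ½(7.07 + 12.87) = 9.97.

pH = 9.97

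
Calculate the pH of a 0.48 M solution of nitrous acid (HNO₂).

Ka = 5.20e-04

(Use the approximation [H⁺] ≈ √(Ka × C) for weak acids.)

[H⁺] = √(Ka × C) = √(5.20e-04 × 0.48) = 1.5799e-02. pH = -log(1.5799e-02)

pH = 1.80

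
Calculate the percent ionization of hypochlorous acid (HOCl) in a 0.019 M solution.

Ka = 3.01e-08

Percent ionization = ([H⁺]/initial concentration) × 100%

Using Ka equilibrium: x² + Ka×x - Ka×C = 0. Solving: [H⁺] = 2.3899e-05. Percent = (2.3899e-05/0.019) × 100

Percent ionization = 0.126%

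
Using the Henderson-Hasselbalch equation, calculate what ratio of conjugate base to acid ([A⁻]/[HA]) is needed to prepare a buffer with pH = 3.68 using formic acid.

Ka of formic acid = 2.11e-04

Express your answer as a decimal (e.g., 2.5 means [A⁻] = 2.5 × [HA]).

pKa = -log(2.11e-04) = 3.6757. pH = pKa + log([A⁻]/[HA]), so log([A⁻]/[HA]) = pH − pKa = 3.68 − 3.6757 = 0.0043. [A⁻]/[HA] = 10^(0.0043) = 1.01

[A⁻]/[HA] = 1.01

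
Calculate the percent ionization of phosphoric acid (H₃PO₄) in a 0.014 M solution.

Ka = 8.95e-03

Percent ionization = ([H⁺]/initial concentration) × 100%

Using Ka equilibrium: x² + Ka×x - Ka×C = 0. Solving: [H⁺] = 7.5801e-03. Percent = (7.5801e-03/0.014) × 100

Percent ionization = 54.1%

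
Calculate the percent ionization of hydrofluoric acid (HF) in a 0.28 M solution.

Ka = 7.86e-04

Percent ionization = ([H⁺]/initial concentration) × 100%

Using Ka equilibrium: x² + Ka×x - Ka×C = 0. Solving: [H⁺] = 1.4447e-02. Percent = (1.4447e-02/0.28) × 100

Percent ionization = 5.16%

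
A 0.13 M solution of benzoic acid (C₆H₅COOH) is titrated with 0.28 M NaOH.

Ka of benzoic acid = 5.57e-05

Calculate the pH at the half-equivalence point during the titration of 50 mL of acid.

At half-equivalence [HA] = [A⁻], so Henderson-Hasselbalch gives pH = pKa = -log(5.57e-05) = 4.25.

pH = pKa = 4.25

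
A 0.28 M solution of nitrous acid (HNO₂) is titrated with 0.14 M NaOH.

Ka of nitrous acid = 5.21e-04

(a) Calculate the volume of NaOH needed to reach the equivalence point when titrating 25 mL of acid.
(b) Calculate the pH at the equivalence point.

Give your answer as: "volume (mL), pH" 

moles acid = 0.28 × 25/1000 = 0.007 mol; V_base = moles/0.14 × 1000 = 50.0 mL. At equivalence only the conjugate base is present: [A⁻] = 0.007/0.075 = 9.3333e-02 M. Kb = Kw/Ka = 1.92e-11; [OH⁻] = √(Kb × [A⁻]) = 1.3384e-06; pOH = 5.87; pH = 14 - pOH = 8.13.

V = 50.0 mL, pH = 8.13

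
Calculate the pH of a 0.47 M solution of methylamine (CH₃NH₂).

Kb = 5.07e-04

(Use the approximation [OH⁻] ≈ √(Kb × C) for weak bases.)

[OH⁻] = √(Kb × C) = √(5.07e-04 × 0.47) = 1.5437e-02. pOH = 1.81, pH = 14 - pOH

pH = 12.19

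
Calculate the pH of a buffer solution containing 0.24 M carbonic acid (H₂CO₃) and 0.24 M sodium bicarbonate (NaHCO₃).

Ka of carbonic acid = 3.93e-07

pKa = -log(3.93e-07) = 6.41. pH = pKa + log([A⁻]/[HA]) = 6.41 + log(0.24/0.24)

pH = 6.41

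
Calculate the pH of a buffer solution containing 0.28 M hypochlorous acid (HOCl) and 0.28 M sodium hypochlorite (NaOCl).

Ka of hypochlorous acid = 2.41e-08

pKa = -log(2.41e-08) = 7.62. pH = pKa + log([A⁻]/[HA]) = 7.62 + log(0.28/0.28)

pH = 7.62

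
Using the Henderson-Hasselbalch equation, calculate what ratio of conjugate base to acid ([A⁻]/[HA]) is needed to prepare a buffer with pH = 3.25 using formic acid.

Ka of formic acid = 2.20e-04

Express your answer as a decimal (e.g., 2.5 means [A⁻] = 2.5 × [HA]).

pKa = -log(2.20e-04) = 3.6576. pH = pKa + log([A⁻]/[HA]), so log([A⁻]/[HA]) = pH − pKa = 3.25 − 3.6576 = -0.4076. [A⁻]/[HA] = 10^(-0.4076) = 0.391

[A⁻]/[HA] = 0.391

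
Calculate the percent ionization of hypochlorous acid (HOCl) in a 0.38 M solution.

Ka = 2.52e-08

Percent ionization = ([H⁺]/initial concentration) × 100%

Using Ka equilibrium: x² + Ka×x - Ka×C = 0. Solving: [H⁺] = 9.7844e-05. Percent = (9.7844e-05/0.38) × 100

Percent ionization = 0.0257%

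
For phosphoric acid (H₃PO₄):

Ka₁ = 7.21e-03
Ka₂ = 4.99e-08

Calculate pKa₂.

pKa₂ = -log(Ka₂) = -log(4.99e-08) = 7.30.

pK_{a2} = 7.30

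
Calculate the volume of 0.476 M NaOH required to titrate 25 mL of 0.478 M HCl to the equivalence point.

At equivalence: moles acid = moles base. moles HCl = 0.478 × 25/1000 = 0.01195 mol. V_base = moles / 0.476 × 1000 = 25.1 mL.

V_{base} = 25.1 mL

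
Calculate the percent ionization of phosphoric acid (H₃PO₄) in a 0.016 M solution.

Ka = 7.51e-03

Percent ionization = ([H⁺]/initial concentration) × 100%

Using Ka equilibrium: x² + Ka×x - Ka×C = 0. Solving: [H⁺] = 7.8321e-03. Percent = (7.8321e-03/0.016) × 100

Percent ionization = 49%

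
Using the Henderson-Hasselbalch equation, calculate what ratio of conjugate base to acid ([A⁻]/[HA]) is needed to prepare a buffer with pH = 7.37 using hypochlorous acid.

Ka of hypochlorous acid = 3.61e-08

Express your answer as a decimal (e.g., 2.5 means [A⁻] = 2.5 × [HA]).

pKa = -log(3.61e-08) = 7.4425. pH = pKa + log([A⁻]/[HA]), so log([A⁻]/[HA]) = pH − pKa = 7.37 − 7.4425 = -0.0725. [A⁻]/[HA] = 10^(-0.0725) = 0.846

[A⁻]/[HA] = 0.846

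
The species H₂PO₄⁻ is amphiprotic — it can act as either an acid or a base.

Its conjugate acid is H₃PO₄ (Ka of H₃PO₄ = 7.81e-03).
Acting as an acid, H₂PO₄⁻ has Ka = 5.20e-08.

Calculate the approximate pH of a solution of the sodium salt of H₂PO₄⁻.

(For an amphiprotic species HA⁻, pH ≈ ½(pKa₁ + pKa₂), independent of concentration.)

pKa₁ = -log(7.81e-03) = 2.11; pKa₂ = -log(5.20e-08) = 7.28. For an amphiprotic species, pH ≈ ½(pKa₁ + pKa₂) = ½(2.11 + 7.28) = 4.70.

pH = 4.70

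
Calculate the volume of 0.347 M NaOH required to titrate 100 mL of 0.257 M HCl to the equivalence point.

At equivalence: moles acid = moles base. moles HCl = 0.257 × 100/1000 = 0.0257 mol. V_base = moles / 0.347 × 1000 = 74.1 mL.

V_{base} = 74.1 mL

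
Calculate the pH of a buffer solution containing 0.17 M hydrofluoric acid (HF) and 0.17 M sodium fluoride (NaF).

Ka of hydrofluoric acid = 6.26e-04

pKa = -log(6.26e-04) = 3.20. pH = pKa + log([A⁻]/[HA]) = 3.20 + log(0.17/0.17)

pH = 3.20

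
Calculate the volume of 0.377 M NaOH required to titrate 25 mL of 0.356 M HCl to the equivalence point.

At equivalence: moles acid = moles base. moles HCl = 0.356 × 25/1000 = 0.0089 mol. V_base = moles / 0.377 × 1000 = 23.6 mL.

V_{base} = 23.6 mL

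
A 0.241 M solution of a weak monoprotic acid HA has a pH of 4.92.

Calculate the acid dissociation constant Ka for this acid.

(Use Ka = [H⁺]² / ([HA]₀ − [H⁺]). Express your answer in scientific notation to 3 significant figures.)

[H⁺] = 10^(−pH) = 10^(−4.92) = 1.202e-05 M. For HA ⇌ H⁺ + A⁻, Ka = [H⁺][A⁻]/[HA] = [H⁺]² / ([HA]₀ − [H⁺]) = (1.202e-05)² / (0.241 − 1.202e-05) = 6.00e-10.

K_a = 6.00e-10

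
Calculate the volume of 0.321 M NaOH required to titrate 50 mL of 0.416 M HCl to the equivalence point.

At equivalence: moles acid = moles base. moles HCl = 0.416 × 50/1000 = 0.0208 mol. V_base = moles / 0.321 × 1000 = 64.8 mL.

V_{base} = 64.8 mL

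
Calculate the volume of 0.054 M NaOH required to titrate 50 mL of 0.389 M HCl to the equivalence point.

At equivalence: moles acid = moles base. moles HCl = 0.389 × 50/1000 = 0.01945 mol. V_base = moles / 0.054 × 1000 = 360.2 mL.

V_{base} = 360.2 mL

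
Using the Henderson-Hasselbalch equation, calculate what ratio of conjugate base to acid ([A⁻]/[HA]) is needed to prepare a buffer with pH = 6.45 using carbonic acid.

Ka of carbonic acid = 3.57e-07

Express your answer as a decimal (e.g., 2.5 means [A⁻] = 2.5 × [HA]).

pKa = -log(3.57e-07) = 6.4473. pH = pKa + log([A⁻]/[HA]), so log([A⁻]/[HA]) = pH − pKa = 6.45 − 6.4473 = 0.0027. [A⁻]/[HA] = 10^(0.0027) = 1.01

[A⁻]/[HA] = 1.01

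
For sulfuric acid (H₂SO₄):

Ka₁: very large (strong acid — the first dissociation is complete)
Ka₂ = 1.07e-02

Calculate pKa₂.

pKa₂ = -log(Ka₂) = -log(1.07e-02) = 1.97.

pK_{a2} = 1.97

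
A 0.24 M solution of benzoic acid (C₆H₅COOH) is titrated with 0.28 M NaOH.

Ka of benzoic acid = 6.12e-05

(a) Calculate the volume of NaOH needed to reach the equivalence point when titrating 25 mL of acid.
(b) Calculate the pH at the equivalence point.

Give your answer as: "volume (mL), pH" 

moles acid = 0.24 × 25/1000 = 0.006 mol; V_base = moles/0.28 × 1000 = 21.4 mL. At equivalence only the conjugate base is present: [A⁻] = 0.006/0.046 = 1.2923e-01 M. Kb = Kw/Ka = 1.63e-10; [OH⁻] = √(Kb × [A⁻]) = 4.5952e-06; pOH = 5.34; pH = 14 - pOH = 8.66.

V = 21.4 mL, pH = 8.66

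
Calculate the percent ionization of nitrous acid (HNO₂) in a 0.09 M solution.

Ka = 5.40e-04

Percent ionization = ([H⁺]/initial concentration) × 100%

Using Ka equilibrium: x² + Ka×x - Ka×C = 0. Solving: [H⁺] = 6.7066e-03. Percent = (6.7066e-03/0.09) × 100

Percent ionization = 7.45%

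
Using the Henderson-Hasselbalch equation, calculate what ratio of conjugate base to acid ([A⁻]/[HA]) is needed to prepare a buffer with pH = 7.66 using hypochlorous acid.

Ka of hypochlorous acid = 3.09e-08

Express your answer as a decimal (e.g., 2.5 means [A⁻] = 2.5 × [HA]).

pKa = -log(3.09e-08) = 7.5100. pH = pKa + log([A⁻]/[HA]), so log([A⁻]/[HA]) = pH − pKa = 7.66 − 7.5100 = 0.1500. [A⁻]/[HA] = 10^(0.1500) = 1.41

[A⁻]/[HA] = 1.41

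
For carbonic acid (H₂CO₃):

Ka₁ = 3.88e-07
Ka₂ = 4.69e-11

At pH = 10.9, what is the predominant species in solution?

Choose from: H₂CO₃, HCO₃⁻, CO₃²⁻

pKa₁ = 6.41, pKa₂ = 10.33. For a polyprotic acid the predominant species crosses at each pKa: below pKa_n the protonated form dominates, above it the deprotonated form does. At pH = 10.9, the predominant species is CO₃²⁻.

CO₃²⁻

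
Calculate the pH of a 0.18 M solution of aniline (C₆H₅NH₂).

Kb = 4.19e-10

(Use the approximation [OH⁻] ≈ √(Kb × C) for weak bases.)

[OH⁻] = √(Kb × C) = √(4.19e-10 × 0.18) = 8.6845e-06. pOH = 5.06, pH = 14 - pOH

pH = 8.94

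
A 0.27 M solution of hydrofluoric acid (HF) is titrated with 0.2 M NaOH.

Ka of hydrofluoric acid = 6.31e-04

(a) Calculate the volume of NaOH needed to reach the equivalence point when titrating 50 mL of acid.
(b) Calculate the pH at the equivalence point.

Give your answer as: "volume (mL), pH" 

moles acid = 0.27 × 50/1000 = 0.0135 mol; V_base = moles/0.2 × 1000 = 67.5 mL. At equivalence only the conjugate base is present: [A⁻] = 0.0135/0.117 = 1.1489e-01 M. Kb = Kw/Ka = 1.58e-11; [OH⁻] = √(Kb × [A⁻]) = 1.3494e-06; pOH = 5.87; pH = 14 - pOH = 8.13.

V = 67.5 mL, pH = 8.13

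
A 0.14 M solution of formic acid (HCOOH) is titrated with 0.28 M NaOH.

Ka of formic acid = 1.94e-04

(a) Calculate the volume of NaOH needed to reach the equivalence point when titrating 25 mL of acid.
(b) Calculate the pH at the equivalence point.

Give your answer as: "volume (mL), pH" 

moles acid = 0.14 × 25/1000 = 0.0035 mol; V_base = moles/0.28 × 1000 = 12.5 mL. At equivalence only the conjugate base is present: [A⁻] = 0.0035/0.037 = 9.3333e-02 M. Kb = Kw/Ka = 5.15e-11; [OH⁻] = √(Kb × [A⁻]) = 2.1934e-06; pOH = 5.66; pH = 14 - pOH = 8.34.

V = 12.5 mL, pH = 8.34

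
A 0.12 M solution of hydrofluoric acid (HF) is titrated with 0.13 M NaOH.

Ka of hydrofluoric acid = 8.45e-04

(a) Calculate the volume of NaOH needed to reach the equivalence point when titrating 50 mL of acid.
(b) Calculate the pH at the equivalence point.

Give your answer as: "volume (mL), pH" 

moles acid = 0.12 × 50/1000 = 0.006 mol; V_base = moles/0.13 × 1000 = 46.2 mL. At equivalence only the conjugate base is present: [A⁻] = 0.006/0.096 = 6.2400e-02 M. Kb = Kw/Ka = 1.18e-11; [OH⁻] = √(Kb × [A⁻]) = 8.5934e-07; pOH = 6.07; pH = 14 - pOH = 7.93.

V = 46.2 mL, pH = 7.93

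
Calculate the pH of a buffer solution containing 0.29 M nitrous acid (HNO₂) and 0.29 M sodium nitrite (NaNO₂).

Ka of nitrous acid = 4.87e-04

pKa = -log(4.87e-04) = 3.31. pH = pKa + log([A⁻]/[HA]) = 3.31 + log(0.29/0.29)

pH = 3.31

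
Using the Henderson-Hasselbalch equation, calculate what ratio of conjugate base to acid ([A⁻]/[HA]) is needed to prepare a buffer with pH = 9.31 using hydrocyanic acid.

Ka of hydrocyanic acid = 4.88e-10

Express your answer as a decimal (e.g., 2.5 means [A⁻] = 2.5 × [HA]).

pKa = -log(4.88e-10) = 9.3116. pH = pKa + log([A⁻]/[HA]), so log([A⁻]/[HA]) = pH − pKa = 9.31 − 9.3116 = -0.0016. [A⁻]/[HA] = 10^(-0.0016) = 0.996

[A⁻]/[HA] = 0.996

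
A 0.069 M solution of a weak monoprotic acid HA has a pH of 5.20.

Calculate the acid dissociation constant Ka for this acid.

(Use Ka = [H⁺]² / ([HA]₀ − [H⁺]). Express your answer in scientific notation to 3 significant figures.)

[H⁺] = 10^(−pH) = 10^(−5.20) = 6.310e-06 M. For HA ⇌ H⁺ + A⁻, Ka = [H⁺][A⁻]/[HA] = [H⁺]² / ([HA]₀ − [H⁺]) = (6.310e-06)² / (0.069 − 6.310e-06) = 5.77e-10.

K_a = 5.77e-10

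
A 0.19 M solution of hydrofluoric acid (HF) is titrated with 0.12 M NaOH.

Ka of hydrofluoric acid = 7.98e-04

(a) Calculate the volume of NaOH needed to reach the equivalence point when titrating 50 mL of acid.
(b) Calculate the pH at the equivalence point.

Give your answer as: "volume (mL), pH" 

moles acid = 0.19 × 50/1000 = 0.0095 mol; V_base = moles/0.12 × 1000 = 79.2 mL. At equivalence only the conjugate base is present: [A⁻] = 0.0095/0.129 = 7.3548e-02 M. Kb = Kw/Ka = 1.25e-11; [OH⁻] = √(Kb × [A⁻]) = 9.6003e-07; pOH = 6.02; pH = 14 - pOH = 7.98.

V = 79.2 mL, pH = 7.98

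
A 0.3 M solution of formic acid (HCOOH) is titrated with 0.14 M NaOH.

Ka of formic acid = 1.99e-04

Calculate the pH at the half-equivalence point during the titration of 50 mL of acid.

At half-equivalence [HA] = [A⁻], so Henderson-Hasselbalch gives pH = pKa = -log(1.99e-04) = 3.70.

pH = pKa = 3.70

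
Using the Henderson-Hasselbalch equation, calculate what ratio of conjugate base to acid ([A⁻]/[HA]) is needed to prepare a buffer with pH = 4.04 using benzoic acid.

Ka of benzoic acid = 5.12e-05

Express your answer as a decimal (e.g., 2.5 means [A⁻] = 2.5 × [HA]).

pKa = -log(5.12e-05) = 4.2907. pH = pKa + log([A⁻]/[HA]), so log([A⁻]/[HA]) = pH − pKa = 4.04 − 4.2907 = -0.2507. [A⁻]/[HA] = 10^(-0.2507) = 0.561

[A⁻]/[HA] = 0.561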